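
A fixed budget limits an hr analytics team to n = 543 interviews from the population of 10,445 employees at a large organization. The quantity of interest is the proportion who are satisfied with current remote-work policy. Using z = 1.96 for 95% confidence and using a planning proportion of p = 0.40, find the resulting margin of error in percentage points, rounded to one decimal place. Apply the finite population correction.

Finite-population factor: (N−n)/(N−1) = (10445−543)/(10445−1) = 0.9481.
SE(p̂) = √[p(1−p)/n · (N−n)/(N−1)] = √[0.2400/543 × 0.9481] = 0.02047.
E = z × SE = 1.96 × 0.02047 = 0.04012 ≈ 4.0 percentage points.

4.0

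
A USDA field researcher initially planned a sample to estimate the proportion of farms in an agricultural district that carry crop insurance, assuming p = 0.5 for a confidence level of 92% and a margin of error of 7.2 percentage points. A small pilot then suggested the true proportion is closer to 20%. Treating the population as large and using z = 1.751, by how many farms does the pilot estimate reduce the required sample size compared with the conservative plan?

Conservative (p = 0.5): n = 1.751² × 0.25 / 0.072² ≈ 147.86 → 148.
Using p = 0.20: p(1−p) = 0.1600, so n = 1.751² × 0.1600 / 0.072² ≈ 94.63 → 95.
Reduction: 148 − 95 = 53.

53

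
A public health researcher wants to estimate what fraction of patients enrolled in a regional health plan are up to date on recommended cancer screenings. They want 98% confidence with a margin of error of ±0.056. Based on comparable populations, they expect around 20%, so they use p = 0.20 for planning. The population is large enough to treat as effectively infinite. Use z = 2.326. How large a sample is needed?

277

With p = 0.20, p(1−p) = 0.1600.
n = z²·p(1−p)/E² = 2.326² × 0.1600 / 0.056² = 5.4103 × 0.1600 / 0.003136 ≈ 276.03.
Rounding up gives n = 277.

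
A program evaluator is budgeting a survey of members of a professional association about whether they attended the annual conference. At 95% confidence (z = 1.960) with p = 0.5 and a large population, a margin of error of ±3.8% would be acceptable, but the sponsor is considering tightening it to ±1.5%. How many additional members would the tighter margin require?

At ±3.8%: n = 1.960² × 0.2500 / 0.038² ≈ 665.10 → 666.
At ±1.5%: n = 1.960² × 0.2500 / 0.015² ≈ 4268.44 → 4269.
Additional respondents: 4269 − 666 = 3603.

3603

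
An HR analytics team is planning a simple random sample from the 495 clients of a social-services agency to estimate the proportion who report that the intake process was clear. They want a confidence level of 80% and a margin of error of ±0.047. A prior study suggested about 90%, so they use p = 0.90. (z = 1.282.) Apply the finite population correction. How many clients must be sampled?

Unadjusted: n₀ = 1.282² × 0.90 × 0.10 / 0.047² ≈ 66.96, so n₀ = 67.
Finite population correction with N = 495: n = n₀ / (1 + (n₀−1)/N) = 67 / (1 + 66/495) = 67 / 1.1333 ≈ 59.12.
Rounding up, n = 60.

60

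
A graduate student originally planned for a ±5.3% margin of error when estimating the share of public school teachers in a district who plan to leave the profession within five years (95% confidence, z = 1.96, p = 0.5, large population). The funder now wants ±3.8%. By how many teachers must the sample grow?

At ±5.3%: n = 1.96² × 0.2500 / 0.053² ≈ 341.90 → 342.
At ±3.8%: n = 1.96² × 0.2500 / 0.038² ≈ 665.10 → 666.
Additional respondents: 666 − 342 = 324.

324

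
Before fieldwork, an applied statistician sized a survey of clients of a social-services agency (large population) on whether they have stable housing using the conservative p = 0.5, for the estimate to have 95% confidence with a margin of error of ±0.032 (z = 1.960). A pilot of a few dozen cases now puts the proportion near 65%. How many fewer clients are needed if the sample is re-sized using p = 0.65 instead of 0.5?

84

Conservative (p = 0.5): n = 1.960² × 0.25 / 0.032² ≈ 937.89 → 938.
Using p = 0.65: p(1−p) = 0.2275, so n = 1.960² × 0.2275 / 0.032² ≈ 853.48 → 854.
Reduction: 938 − 854 = 84.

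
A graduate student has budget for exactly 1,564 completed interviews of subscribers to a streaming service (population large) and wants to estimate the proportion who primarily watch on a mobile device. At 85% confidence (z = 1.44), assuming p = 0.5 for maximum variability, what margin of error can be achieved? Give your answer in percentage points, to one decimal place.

SE(p̂) = √[p(1−p)/n] = √[0.2500/1564] = 0.01264.
E = z × SE = 1.44 × 0.01264 = 0.01821, or 1.8 percentage points.

1.8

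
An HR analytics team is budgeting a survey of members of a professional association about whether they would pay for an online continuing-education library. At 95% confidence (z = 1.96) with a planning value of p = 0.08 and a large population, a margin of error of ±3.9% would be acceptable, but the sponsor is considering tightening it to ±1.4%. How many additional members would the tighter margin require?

1257

At ±3.9%: n = 1.96² × 0.0736 / 0.039² ≈ 185.89 → 186.
At ±1.4%: n = 1.96² × 0.0736 / 0.014² ≈ 1442.56 → 1443.
Additional respondents: 1443 − 186 = 1257.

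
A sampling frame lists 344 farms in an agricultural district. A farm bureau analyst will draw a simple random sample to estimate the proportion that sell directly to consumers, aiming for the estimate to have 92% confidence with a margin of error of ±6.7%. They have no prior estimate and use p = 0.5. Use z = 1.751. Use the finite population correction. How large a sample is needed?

Unadjusted: n₀ = 1.751² × 0.50 × 0.50 / 0.067² ≈ 170.75, so n₀ = 171.
Finite population correction with N = 344: n = n₀ / (1 + (n₀−1)/N) = 171 / (1 + 170/344) = 171 / 1.4942 ≈ 114.44.
Rounding up, n = 115.

115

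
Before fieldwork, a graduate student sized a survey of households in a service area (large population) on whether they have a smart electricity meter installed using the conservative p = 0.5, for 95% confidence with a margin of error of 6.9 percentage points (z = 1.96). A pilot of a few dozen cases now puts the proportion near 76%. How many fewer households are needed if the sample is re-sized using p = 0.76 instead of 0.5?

54

Conservative (p = 0.5): n = 1.96² × 0.25 / 0.069² ≈ 201.72 → 202.
Using p = 0.76: p(1−p) = 0.1824, so n = 1.96² × 0.1824 / 0.069² ≈ 147.18 → 148.
Reduction: 202 − 148 = 54.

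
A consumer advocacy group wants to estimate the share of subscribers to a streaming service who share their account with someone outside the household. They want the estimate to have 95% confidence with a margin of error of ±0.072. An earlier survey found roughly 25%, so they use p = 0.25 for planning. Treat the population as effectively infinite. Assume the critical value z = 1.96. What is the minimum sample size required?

139

With p = 0.25, p(1−p) = 0.1875.
n = z²·p(1−p)/E² = 1.96² × 0.1875 / 0.072² = 3.8416 × 0.1875 / 0.005184 ≈ 138.95.
Rounding up gives n = 139.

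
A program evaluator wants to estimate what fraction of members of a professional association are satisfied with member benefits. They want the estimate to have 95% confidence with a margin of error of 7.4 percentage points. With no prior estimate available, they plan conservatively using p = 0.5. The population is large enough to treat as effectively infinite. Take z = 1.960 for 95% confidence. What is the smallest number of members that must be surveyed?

176

With p = 0.5, p(1−p) = 0.25.
n = z²·p(1−p)/E² = 1.960² × 0.2500 / 0.074² = 3.8416 × 0.2500 / 0.005476 ≈ 175.38.
Rounding up gives n = 176.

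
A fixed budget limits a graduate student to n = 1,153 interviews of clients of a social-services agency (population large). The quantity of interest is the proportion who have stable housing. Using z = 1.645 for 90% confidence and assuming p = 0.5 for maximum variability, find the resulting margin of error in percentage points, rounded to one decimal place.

2.4

SE(p̂) = √[p(1−p)/n] = √[0.2500/1153] = 0.01473.
E = z × SE = 1.645 × 0.01473 = 0.02422, or 2.4 percentage points.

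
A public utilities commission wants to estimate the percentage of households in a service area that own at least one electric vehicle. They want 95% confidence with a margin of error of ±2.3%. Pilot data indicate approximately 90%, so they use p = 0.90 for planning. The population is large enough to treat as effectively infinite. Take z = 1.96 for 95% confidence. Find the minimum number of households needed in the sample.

654

With p = 0.90, p(1−p) = 0.0900.
n = z²·p(1−p)/E² = 1.96² × 0.0900 / 0.023² = 3.8416 × 0.0900 / 0.000529 ≈ 653.58.
Rounding up gives n = 654.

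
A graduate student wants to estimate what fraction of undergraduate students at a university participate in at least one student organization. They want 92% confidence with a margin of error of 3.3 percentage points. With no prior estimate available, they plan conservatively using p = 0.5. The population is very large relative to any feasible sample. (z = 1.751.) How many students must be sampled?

704

With p = 0.5, p(1−p) = 0.25.
n = z²·p(1−p)/E² = 1.751² × 0.2500 / 0.033² = 3.0660 × 0.2500 / 0.001089 ≈ 703.86.
Rounding up gives n = 704.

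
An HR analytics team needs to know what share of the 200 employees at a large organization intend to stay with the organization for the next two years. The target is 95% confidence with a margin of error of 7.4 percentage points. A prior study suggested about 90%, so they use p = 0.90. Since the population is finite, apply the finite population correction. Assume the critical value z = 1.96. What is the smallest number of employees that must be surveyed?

Unadjusted: n₀ = 1.96² × 0.90 × 0.10 / 0.074² ≈ 63.14, so n₀ = 64.
Finite population correction with N = 200: n = n₀ / (1 + (n₀−1)/N) = 64 / (1 + 63/200) = 64 / 1.3150 ≈ 48.67.
Rounding up, n = 49.

49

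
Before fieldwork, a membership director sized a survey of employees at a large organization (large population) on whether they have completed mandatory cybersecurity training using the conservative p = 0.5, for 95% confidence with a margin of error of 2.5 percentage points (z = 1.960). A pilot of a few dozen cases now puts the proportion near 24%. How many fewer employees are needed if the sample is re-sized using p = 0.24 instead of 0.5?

415

Conservative (p = 0.5): n = 1.960² × 0.25 / 0.025² ≈ 1536.64 → 1537.
Using p = 0.24: p(1−p) = 0.1824, so n = 1.960² × 0.1824 / 0.025² ≈ 1121.13 → 1122.
Reduction: 1537 − 1122 = 415.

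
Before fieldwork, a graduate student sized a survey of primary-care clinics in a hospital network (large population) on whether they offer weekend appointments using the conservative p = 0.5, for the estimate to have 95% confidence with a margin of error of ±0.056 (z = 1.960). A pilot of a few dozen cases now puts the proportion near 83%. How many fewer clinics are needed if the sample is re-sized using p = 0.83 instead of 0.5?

Conservative (p = 0.5): n = 1.960² × 0.25 / 0.056² ≈ 306.25 → 307.
Using p = 0.83: p(1−p) = 0.1411, so n = 1.960² × 0.1411 / 0.056² ≈ 172.85 → 173.
Reduction: 307 − 173 = 134.

134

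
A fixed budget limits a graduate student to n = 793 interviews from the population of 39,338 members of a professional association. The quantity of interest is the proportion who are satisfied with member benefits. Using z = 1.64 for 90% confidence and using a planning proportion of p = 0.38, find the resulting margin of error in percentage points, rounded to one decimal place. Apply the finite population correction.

2.8

Finite-population factor: (N−n)/(N−1) = (39338−793)/(39338−1) = 0.9799.
SE(p̂) = √[p(1−p)/n · (N−n)/(N−1)] = √[0.2356/793 × 0.9799] = 0.01706.
E = z × SE = 1.64 × 0.01706 = 0.02798 ≈ 2.8 percentage points.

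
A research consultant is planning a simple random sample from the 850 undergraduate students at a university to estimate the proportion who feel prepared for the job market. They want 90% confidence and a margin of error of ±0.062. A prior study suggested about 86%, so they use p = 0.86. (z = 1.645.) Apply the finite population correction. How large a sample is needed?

Unadjusted: n₀ = 1.645² × 0.86 × 0.14 / 0.062² ≈ 84.76, so n₀ = 85.
Finite population correction with N = 850: n = n₀ / (1 + (n₀−1)/N) = 85 / (1 + 84/850) = 85 / 1.0988 ≈ 77.36.
Rounding up, n = 78.

78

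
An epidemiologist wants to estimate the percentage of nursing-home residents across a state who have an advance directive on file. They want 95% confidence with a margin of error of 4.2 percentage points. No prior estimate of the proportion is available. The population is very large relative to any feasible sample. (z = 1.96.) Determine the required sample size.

With no prior estimate, use p = 0.5, giving p(1−p) = 0.25.
n = z²·p(1−p)/E² = 1.96² × 0.2500 / 0.042² = 3.8416 × 0.2500 / 0.001764 ≈ 544.44.
Rounding up gives n = 545.

545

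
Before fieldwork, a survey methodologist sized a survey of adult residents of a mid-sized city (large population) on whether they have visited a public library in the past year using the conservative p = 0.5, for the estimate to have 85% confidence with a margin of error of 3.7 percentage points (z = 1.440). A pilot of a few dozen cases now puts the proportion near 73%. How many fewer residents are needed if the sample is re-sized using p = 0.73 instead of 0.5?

80

Conservative (p = 0.5): n = 1.440² × 0.25 / 0.037² ≈ 378.67 → 379.
Using p = 0.73: p(1−p) = 0.1971, so n = 1.440² × 0.1971 / 0.037² ≈ 298.54 → 299.
Reduction: 379 − 299 = 80.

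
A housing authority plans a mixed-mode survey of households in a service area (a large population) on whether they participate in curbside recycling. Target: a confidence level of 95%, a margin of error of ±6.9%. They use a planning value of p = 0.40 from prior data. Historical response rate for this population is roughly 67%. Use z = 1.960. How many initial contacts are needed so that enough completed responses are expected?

Completed interviews needed: n₀ = 1.960² × 0.2400 / 0.069² ≈ 193.65 → 194.
At a 67% response rate, contacts needed = 194 / 0.67 ≈ 289.55 → 290.

290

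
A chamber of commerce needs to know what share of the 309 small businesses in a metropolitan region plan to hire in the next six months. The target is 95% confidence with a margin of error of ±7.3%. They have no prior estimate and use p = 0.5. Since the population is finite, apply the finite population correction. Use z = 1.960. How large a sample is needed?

115

Unadjusted: n₀ = 1.960² × 0.50 × 0.50 / 0.073² ≈ 180.22, so n₀ = 181.
Finite population correction with N = 309: n = n₀ / (1 + (n₀−1)/N) = 181 / (1 + 180/309) = 181 / 1.5825 ≈ 114.37.
Rounding up, n = 115.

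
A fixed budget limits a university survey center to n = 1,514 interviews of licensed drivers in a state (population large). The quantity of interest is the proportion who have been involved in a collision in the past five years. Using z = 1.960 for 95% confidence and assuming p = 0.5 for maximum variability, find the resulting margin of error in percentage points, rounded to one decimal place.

2.5

SE(p̂) = √[p(1−p)/n] = √[0.2500/1514] = 0.01285.
E = z × SE = 1.960 × 0.01285 = 0.02519, or 2.5 percentage points.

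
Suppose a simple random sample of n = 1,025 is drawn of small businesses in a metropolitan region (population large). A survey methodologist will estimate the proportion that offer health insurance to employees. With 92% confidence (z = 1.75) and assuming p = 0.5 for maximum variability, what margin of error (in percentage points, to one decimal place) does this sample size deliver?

SE(p̂) = √[p(1−p)/n] = √[0.2500/1025] = 0.01562.
E = z × SE = 1.75 × 0.01562 = 0.02733, or 2.7 percentage points.

2.7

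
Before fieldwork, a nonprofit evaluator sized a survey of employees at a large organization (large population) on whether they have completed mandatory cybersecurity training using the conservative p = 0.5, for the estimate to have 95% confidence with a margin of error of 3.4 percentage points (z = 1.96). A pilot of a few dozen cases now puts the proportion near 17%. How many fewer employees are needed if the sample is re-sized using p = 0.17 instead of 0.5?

Conservative (p = 0.5): n = 1.96² × 0.25 / 0.034² ≈ 830.80 → 831.
Using p = 0.17: p(1−p) = 0.1411, so n = 1.96² × 0.1411 / 0.034² ≈ 468.90 → 469.
Reduction: 831 − 469 = 362.

362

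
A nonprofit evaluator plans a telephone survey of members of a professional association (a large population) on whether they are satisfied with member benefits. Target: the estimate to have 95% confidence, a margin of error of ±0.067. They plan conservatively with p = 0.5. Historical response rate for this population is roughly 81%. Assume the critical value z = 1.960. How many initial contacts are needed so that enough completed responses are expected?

265

Completed interviews needed: n₀ = 1.960² × 0.2500 / 0.067² ≈ 213.95 → 214.
At an 81% response rate, contacts needed = 214 / 0.81 ≈ 264.20 → 265.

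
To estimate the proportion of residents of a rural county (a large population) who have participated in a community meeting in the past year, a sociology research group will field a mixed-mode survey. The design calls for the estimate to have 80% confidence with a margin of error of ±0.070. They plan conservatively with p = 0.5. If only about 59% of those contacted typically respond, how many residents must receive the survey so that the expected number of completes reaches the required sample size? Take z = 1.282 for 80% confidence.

143

Completed interviews needed: n₀ = 1.282² × 0.2500 / 0.070² ≈ 83.85 → 84.
At a 59% response rate, contacts needed = 84 / 0.59 ≈ 142.37 → 143.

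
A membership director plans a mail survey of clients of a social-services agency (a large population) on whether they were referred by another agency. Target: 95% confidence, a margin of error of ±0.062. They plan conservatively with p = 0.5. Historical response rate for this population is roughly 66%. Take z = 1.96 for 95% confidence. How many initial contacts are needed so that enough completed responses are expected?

379

Completed interviews needed: n₀ = 1.96² × 0.2500 / 0.062² ≈ 249.84 → 250.
At a 66% response rate, contacts needed = 250 / 0.66 ≈ 378.79 → 379.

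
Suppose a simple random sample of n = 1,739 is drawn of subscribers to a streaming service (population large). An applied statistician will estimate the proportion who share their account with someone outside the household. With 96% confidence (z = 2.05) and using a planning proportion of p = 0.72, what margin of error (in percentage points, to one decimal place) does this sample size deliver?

2.2

SE(p̂) = √[p(1−p)/n] = √[0.2016/1739] = 0.01077.
E = z × SE = 2.05 × 0.01077 = 0.02207, or 2.2 percentage points.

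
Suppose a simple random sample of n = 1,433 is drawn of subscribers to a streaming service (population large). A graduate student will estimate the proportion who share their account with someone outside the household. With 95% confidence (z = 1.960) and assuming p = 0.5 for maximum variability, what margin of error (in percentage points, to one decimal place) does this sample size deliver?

SE(p̂) = √[p(1−p)/n] = √[0.2500/1433] = 0.01321.
E = z × SE = 1.960 × 0.01321 = 0.02589, or 2.6 percentage points.

2.6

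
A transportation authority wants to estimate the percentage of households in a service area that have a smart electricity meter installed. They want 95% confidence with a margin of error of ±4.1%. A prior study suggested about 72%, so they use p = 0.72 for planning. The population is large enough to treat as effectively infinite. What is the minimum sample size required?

461

For 95% confidence, z = 1.960.
With p = 0.72, p(1−p) = 0.2016.
n = z²·p(1−p)/E² = 1.960² × 0.2016 / 0.041² = 3.8416 × 0.2016 / 0.001681 ≈ 460.72.
Rounding up gives n = 461.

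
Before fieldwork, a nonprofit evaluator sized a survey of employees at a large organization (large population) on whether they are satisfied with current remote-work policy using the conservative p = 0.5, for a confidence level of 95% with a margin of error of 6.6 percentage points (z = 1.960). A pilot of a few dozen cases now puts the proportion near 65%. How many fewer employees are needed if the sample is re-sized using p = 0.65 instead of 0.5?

20

Conservative (p = 0.5): n = 1.960² × 0.25 / 0.066² ≈ 220.48 → 221.
Using p = 0.65: p(1−p) = 0.2275, so n = 1.960² × 0.2275 / 0.066² ≈ 200.63 → 201.
Reduction: 221 − 201 = 20.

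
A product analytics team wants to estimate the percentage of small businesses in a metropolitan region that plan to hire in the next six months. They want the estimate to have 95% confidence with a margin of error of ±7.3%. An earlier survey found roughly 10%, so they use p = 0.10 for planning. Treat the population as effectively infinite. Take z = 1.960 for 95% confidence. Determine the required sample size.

With p = 0.10, p(1−p) = 0.0900.
n = z²·p(1−p)/E² = 1.960² × 0.0900 / 0.073² = 3.8416 × 0.0900 / 0.005329 ≈ 64.88.
Rounding up gives n = 65.

65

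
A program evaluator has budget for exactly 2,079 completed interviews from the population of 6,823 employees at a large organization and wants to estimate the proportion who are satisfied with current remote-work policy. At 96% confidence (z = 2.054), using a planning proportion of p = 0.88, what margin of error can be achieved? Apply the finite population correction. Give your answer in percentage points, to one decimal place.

1.2

Finite-population factor: (N−n)/(N−1) = (6823−2079)/(6823−1) = 0.6954.
SE(p̂) = √[p(1−p)/n · (N−n)/(N−1)] = √[0.1056/2079 × 0.6954] = 0.00594.
E = z × SE = 2.054 × 0.00594 = 0.01221 ≈ 1.2 percentage points.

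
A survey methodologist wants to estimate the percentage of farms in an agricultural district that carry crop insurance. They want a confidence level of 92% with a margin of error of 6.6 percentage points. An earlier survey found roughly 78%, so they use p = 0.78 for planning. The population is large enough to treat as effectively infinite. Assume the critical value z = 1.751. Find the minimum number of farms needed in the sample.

With p = 0.78, p(1−p) = 0.1716.
n = z²·p(1−p)/E² = 1.751² × 0.1716 / 0.066² = 3.0660 × 0.1716 / 0.004356 ≈ 120.78.
Rounding up gives n = 121.

121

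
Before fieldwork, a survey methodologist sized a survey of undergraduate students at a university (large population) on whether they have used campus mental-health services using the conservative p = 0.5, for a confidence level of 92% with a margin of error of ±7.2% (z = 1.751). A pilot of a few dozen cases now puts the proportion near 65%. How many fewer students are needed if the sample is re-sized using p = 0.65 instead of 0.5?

13

Conservative (p = 0.5): n = 1.751² × 0.25 / 0.072² ≈ 147.86 → 148.
Using p = 0.65: p(1−p) = 0.2275, so n = 1.751² × 0.2275 / 0.072² ≈ 134.55 → 135.
Reduction: 148 − 135 = 13.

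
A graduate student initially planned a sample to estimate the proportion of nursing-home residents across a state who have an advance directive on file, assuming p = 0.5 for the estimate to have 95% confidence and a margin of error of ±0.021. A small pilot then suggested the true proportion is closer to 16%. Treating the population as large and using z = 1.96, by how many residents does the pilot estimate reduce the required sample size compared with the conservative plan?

1007

Conservative (p = 0.5): n = 1.96² × 0.25 / 0.021² ≈ 2177.78 → 2178.
Using p = 0.16: p(1−p) = 0.1344, so n = 1.96² × 0.1344 / 0.021² ≈ 1170.77 → 1171.
Reduction: 2178 − 1171 = 1007.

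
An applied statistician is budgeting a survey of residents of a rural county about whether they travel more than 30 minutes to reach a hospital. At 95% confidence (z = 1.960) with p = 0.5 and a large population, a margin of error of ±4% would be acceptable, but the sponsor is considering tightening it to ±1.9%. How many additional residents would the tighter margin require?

At ±4%: n = 1.960² × 0.2500 / 0.040² ≈ 600.25 → 601.
At ±1.9%: n = 1.960² × 0.2500 / 0.019² ≈ 2660.39 → 2661.
Additional respondents: 2661 − 601 = 2060.

2060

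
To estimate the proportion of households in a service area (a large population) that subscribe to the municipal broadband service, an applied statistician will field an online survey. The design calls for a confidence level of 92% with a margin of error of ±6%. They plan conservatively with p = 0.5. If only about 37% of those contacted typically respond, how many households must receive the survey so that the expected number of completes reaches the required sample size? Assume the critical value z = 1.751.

576

Completed interviews needed: n₀ = 1.751² × 0.2500 / 0.060² ≈ 212.92 → 213.
At a 37% response rate, contacts needed = 213 / 0.37 ≈ 575.68 → 576.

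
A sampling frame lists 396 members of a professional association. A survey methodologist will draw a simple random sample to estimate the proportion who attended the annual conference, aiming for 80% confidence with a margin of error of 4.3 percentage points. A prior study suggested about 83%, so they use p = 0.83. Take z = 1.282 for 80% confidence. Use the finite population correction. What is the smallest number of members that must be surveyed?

Unadjusted: n₀ = 1.282² × 0.83 × 0.17 / 0.043² ≈ 125.42, so n₀ = 126.
Finite population correction with N = 396: n = n₀ / (1 + (n₀−1)/N) = 126 / (1 + 125/396) = 126 / 1.3157 ≈ 95.77.
Rounding up, n = 96.

96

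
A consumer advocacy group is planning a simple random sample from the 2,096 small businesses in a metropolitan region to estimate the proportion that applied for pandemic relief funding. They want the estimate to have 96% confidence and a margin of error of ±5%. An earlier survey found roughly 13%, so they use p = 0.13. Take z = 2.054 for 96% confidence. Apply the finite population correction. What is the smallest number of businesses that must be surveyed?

176

Unadjusted: n₀ = 2.054² × 0.13 × 0.87 / 0.050² ≈ 190.86, so n₀ = 191.
Finite population correction with N = 2,096: n = n₀ / (1 + (n₀−1)/N) = 191 / (1 + 190/2096) = 191 / 1.0906 ≈ 175.13.
Rounding up, n = 176.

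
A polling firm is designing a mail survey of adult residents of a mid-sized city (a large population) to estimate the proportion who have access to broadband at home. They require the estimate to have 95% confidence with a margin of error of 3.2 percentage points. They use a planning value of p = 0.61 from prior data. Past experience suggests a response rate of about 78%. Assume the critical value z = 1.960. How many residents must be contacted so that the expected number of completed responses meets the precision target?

1145

Completed interviews needed: n₀ = 1.960² × 0.2379 / 0.032² ≈ 892.50 → 893.
At a 78% response rate, contacts needed = 893 / 0.78 ≈ 1144.87 → 1145.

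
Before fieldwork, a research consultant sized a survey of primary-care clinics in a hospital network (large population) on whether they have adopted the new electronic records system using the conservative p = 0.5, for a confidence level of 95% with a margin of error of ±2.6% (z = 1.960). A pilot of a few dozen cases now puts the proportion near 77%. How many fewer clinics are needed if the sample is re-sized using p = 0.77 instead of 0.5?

414

Conservative (p = 0.5): n = 1.960² × 0.25 / 0.026² ≈ 1420.71 → 1421.
Using p = 0.77: p(1−p) = 0.1771, so n = 1.960² × 0.1771 / 0.026² ≈ 1006.43 → 1007.
Reduction: 1421 − 1007 = 414.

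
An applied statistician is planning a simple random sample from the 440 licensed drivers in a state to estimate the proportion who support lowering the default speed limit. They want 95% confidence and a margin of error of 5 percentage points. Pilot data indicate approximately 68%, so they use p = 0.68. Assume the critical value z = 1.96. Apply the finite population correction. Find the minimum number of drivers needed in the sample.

Unadjusted: n₀ = 1.96² × 0.68 × 0.32 / 0.050² ≈ 334.37, so n₀ = 335.
Finite population correction with N = 440: n = n₀ / (1 + (n₀−1)/N) = 335 / (1 + 334/440) = 335 / 1.7591 ≈ 190.44.
Rounding up, n = 191.

191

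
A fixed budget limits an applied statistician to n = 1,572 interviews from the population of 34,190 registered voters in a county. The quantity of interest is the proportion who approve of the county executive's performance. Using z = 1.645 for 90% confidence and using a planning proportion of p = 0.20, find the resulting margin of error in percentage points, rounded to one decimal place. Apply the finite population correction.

1.6

Finite-population factor: (N−n)/(N−1) = (34190−1572)/(34190−1) = 0.9540.
SE(p̂) = √[p(1−p)/n · (N−n)/(N−1)] = √[0.1600/1572 × 0.9540] = 0.00985.
E = z × SE = 1.645 × 0.00985 = 0.01621 ≈ 1.6 percentage points.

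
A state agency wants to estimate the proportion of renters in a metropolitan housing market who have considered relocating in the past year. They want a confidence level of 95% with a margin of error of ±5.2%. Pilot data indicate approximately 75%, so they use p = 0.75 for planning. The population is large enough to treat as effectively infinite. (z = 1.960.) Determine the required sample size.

267

With p = 0.75, p(1−p) = 0.1875.
n = z²·p(1−p)/E² = 1.960² × 0.1875 / 0.052² = 3.8416 × 0.1875 / 0.002704 ≈ 266.38.
Rounding up gives n = 267.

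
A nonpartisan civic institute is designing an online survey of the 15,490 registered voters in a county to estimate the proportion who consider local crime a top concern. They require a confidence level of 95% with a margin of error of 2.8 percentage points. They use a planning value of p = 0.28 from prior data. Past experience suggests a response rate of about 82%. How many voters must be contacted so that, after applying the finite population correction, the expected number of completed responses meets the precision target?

For 95% confidence, z = 1.960.
Completed interviews needed (unadjusted): n₀ = 1.960² × 0.2016 / 0.028² ≈ 987.84 → 988.
FPC for N = 15,490: n = 988 / (1 + 987/15490) = 988 / 1.0637 ≈ 928.82 → 929.
At an 82% response rate, contacts needed = 929 / 0.82 ≈ 1132.93 → 1133.

1133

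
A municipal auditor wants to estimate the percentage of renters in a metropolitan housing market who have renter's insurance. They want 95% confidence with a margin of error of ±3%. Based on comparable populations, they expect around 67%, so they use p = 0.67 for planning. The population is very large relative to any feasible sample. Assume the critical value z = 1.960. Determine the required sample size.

With p = 0.67, p(1−p) = 0.2211.
n = z²·p(1−p)/E² = 1.960² × 0.2211 / 0.030² = 3.8416 × 0.2211 / 0.000900 ≈ 943.75.
Rounding up gives n = 944.

944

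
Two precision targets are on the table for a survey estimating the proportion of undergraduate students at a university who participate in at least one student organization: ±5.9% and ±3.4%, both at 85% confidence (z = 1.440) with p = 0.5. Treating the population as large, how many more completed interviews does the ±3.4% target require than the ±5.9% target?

300

At ±5.9%: n = 1.440² × 0.2500 / 0.059² ≈ 148.92 → 149.
At ±3.4%: n = 1.440² × 0.2500 / 0.034² ≈ 448.44 → 449.
Additional respondents: 449 − 149 = 300.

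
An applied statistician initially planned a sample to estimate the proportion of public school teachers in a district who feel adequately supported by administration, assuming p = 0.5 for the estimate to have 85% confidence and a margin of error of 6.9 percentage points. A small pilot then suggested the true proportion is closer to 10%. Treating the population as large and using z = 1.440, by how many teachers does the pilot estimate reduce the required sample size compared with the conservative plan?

69

Conservative (p = 0.5): n = 1.440² × 0.25 / 0.069² ≈ 108.88 → 109.
Using p = 0.10: p(1−p) = 0.0900, so n = 1.440² × 0.0900 / 0.069² ≈ 39.20 → 40.
Reduction: 109 − 40 = 69.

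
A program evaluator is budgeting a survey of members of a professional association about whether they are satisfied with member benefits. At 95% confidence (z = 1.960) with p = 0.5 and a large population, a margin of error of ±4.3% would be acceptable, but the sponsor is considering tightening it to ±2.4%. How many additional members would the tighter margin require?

At ±4.3%: n = 1.960² × 0.2500 / 0.043² ≈ 519.42 → 520.
At ±2.4%: n = 1.960² × 0.2500 / 0.024² ≈ 1667.36 → 1668.
Additional respondents: 1668 − 520 = 1148.

1148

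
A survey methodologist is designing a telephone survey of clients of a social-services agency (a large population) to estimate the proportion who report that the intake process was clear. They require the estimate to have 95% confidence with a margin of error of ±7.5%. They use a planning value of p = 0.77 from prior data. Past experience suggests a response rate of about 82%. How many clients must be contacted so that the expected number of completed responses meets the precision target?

For 95% confidence, z = 1.960.
Completed interviews needed: n₀ = 1.960² × 0.1771 / 0.075² ≈ 120.95 → 121.
At an 82% response rate, contacts needed = 121 / 0.82 ≈ 147.56 → 148.

148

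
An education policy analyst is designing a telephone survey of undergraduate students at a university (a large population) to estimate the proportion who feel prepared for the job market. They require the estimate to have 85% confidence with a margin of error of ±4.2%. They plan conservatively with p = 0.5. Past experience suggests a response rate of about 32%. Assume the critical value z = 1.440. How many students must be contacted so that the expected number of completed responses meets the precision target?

Completed interviews needed: n₀ = 1.440² × 0.2500 / 0.042² ≈ 293.88 → 294.
At a 32% response rate, contacts needed = 294 / 0.32 ≈ 918.75 → 919.

919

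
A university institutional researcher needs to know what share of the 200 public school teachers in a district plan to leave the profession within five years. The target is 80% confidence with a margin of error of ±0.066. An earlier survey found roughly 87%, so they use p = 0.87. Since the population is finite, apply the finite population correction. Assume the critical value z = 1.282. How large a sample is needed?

36

Unadjusted: n₀ = 1.282² × 0.87 × 0.13 / 0.066² ≈ 42.67, so n₀ = 43.
Finite population correction with N = 200: n = n₀ / (1 + (n₀−1)/N) = 43 / (1 + 42/200) = 43 / 1.2100 ≈ 35.54.
Rounding up, n = 36.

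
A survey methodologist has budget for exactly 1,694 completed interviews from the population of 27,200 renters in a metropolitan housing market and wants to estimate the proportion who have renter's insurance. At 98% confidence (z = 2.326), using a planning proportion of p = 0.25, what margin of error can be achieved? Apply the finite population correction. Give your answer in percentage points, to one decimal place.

2.4

Finite-population factor: (N−n)/(N−1) = (27200−1694)/(27200−1) = 0.9378.
SE(p̂) = √[p(1−p)/n · (N−n)/(N−1)] = √[0.1875/1694 × 0.9378] = 0.01019.
E = z × SE = 2.326 × 0.01019 = 0.02370 ≈ 2.4 percentage points.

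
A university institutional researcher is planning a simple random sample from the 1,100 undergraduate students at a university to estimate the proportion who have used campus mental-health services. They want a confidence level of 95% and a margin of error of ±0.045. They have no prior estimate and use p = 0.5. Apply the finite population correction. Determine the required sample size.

332

For 95% confidence, z = 1.960.
Unadjusted: n₀ = 1.960² × 0.50 × 0.50 / 0.045² ≈ 474.27, so n₀ = 475.
Finite population correction with N = 1,100: n = n₀ / (1 + (n₀−1)/N) = 475 / (1 + 474/1100) = 475 / 1.4309 ≈ 331.96.
Rounding up, n = 332.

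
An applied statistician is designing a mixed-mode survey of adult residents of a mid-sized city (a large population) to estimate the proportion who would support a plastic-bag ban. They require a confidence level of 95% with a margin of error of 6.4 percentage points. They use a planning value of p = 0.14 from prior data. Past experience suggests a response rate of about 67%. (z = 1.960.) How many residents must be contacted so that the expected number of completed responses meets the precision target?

169

Completed interviews needed: n₀ = 1.960² × 0.1204 / 0.064² ≈ 112.92 → 113.
At a 67% response rate, contacts needed = 113 / 0.67 ≈ 168.66 → 169.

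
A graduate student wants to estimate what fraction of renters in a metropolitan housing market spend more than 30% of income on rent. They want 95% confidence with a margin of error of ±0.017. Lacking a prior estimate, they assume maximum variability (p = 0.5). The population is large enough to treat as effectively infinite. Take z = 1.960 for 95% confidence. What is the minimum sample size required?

With p = 0.5, p(1−p) = 0.25.
n = z²·p(1−p)/E² = 1.960² × 0.2500 / 0.017² = 3.8416 × 0.2500 / 0.000289 ≈ 3323.18.
Rounding up gives n = 3324.

3324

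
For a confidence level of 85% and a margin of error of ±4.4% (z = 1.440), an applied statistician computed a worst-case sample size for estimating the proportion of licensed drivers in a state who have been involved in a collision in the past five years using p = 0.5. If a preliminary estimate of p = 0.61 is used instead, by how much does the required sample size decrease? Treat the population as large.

13

Conservative (p = 0.5): n = 1.440² × 0.25 / 0.044² ≈ 267.77 → 268.
Using p = 0.61: p(1−p) = 0.2379, so n = 1.440² × 0.2379 / 0.044² ≈ 254.81 → 255.
Reduction: 268 − 255 = 13.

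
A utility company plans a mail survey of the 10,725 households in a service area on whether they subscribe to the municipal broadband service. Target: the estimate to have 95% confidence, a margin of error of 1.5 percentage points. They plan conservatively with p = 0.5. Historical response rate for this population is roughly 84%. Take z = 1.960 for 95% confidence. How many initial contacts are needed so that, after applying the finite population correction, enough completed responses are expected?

3636

Completed interviews needed (unadjusted): n₀ = 1.960² × 0.2500 / 0.015² ≈ 4268.44 → 4269.
FPC for N = 10,725: n = 4269 / (1 + 4268/10725) = 4269 / 1.3979 ≈ 3053.76 → 3054.
At an 84% response rate, contacts needed = 3054 / 0.84 ≈ 3635.71 → 3636.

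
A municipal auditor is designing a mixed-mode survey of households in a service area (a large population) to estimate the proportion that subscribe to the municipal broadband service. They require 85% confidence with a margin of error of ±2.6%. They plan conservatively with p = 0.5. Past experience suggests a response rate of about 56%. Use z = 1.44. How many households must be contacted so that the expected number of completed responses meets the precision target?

Completed interviews needed: n₀ = 1.44² × 0.2500 / 0.026² ≈ 766.86 → 767.
At a 56% response rate, contacts needed = 767 / 0.56 ≈ 1369.64 → 1370.

1370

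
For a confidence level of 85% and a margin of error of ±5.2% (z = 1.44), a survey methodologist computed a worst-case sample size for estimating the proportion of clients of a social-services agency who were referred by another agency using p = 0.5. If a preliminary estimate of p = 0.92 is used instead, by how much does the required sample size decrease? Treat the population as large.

Conservative (p = 0.5): n = 1.44² × 0.25 / 0.052² ≈ 191.72 → 192.
Using p = 0.92: p(1−p) = 0.0736, so n = 1.44² × 0.0736 / 0.052² ≈ 56.44 → 57.
Reduction: 192 − 57 = 135.

135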